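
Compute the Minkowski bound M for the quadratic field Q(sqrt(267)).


d = 267, d mod 4 = 3, so disc(K) = 4d = 1068; |disc(K)| = 1068
Real quadratic field, so n = 2, s = r2 = 0, r1 = 2
M = (n!/n^n) * (4/pi)^s * sqrt(|disc(K)|) = (2!/2^2) * (4/pi)^0 * sqrt(1068)
= 0.5 * 1.000000 * 32.680269
= 16.3401

16.3401


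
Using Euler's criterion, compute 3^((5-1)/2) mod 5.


p = 5 is prime and the exponent is (p-1)/2 = 2, so by Euler's criterion 3^2 = (3/5) = +1 or -1 mod 5.
Compute by square-and-multiply:
  2 = 2 (binary 10)
  Repeated squaring mod 5: 3^1 = 3, 3^2 = 4
  3^2 = 4 mod 5
Result 4 = p - 1 = -1 mod 5: 3 is a quadratic non-residue mod 5. As a residue in [0, p-1] the value is 4.
3^2 mod 5 = 4

4


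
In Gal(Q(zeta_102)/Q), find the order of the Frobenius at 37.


The Frobenius at p in Gal(Q(zeta_n)/Q) = (Z/nZ)* is the class of p, so its order is ord_102(37), the smallest k >= 1 with 37^k = 1 mod 102.
n = 102 = 2 * 3 * 17, phi(102) = 32; the order divides phi(n).
Divisors of 32: 1, 2, 4, 8, 16, 32
Repeated squaring mod 102: 37^1 = 37, 37^2 = 43, 37^4 = 13, 37^8 = 67, 37^16 = 1, 37^32 = 1
Test divisors in increasing order:
  k=1: 37^1 = 37 mod 102
  k=2: 37^2 = 43 mod 102
  k=4: 37^4 = 13 mod 102
  k=8: 37^8 = 67 mod 102
  k=16: 37^16 = 1 mod 102  <- first divisor giving 1
Order = 16

16


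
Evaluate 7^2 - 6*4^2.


x^2 - d*y^2
= 7^2 - 6*4^2
= 49 - 96
= -47

-47


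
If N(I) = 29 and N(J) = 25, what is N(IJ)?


N(IJ) = N(I) * N(J)
= 29 * 25
= 725

725


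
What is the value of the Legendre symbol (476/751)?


p = 751 is prime, so compute (476/751) with the reciprocity algorithm (Jacobi-symbol steps: pull out 2s via (2/n), flip via reciprocity, reduce):
  pull out 2: (2/751) = +1  (since 751 mod 8 = 7)
  pull out 2: (2/751) = +1  (since 751 mod 8 = 7)
  reciprocity: (119/751) -> -(751/119)
  reduce: (37/119)
  reciprocity: (37/119) -> +(119/37)
  reduce: (8/37)
  pull out 2: (2/37) = -1  (since 37 mod 8 = 5)
  pull out 2: (2/37) = -1  (since 37 mod 8 = 5)
  pull out 2: (2/37) = -1  (since 37 mod 8 = 5)
  (1/37) = 1
Product of signs = 1
(476/751) = 1

1


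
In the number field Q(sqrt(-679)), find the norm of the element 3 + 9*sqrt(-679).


N(a + b*sqrt(d)) = a^2 - d*b^2
= (3)^2 - (-679)*(9)^2
= 9 + 54999
= 55008

55008


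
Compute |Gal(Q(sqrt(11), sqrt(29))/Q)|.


The 2 square roots of distinct primes are multiplicatively independent over Q,
so [K:Q] = 2^2 and Gal(K/Q) is isomorphic to (Z/2Z)^2.
|Gal| = 2^2 = 4

4


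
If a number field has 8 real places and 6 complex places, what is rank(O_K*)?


By Dirichlet's unit theorem:
rank = r1 + r2 - 1
= 8 + 6 - 1
= 13

13


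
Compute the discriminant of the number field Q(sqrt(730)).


For K = Q(sqrt(d)) with d squarefree: disc(K) = d if d = 1 mod 4, and disc(K) = 4d if d = 2 or 3 mod 4.
Here d = 730, and d mod 4 = 2.
d = 2 mod 4, not 1 (O_K = Z[sqrt(d)]), so disc(K) = 4d = 4 * (730) = 2920

2920


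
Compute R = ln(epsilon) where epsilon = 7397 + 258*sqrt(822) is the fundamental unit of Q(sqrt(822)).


epsilon = 7397 + 258*sqrt(822)
= 14793.9999
R = ln(14793.9999)
= 9.6020

9.6020


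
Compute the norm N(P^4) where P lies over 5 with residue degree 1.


N(P^a) = p^(a*f)
= 5^(4*1)
= 5^4
= 625

625


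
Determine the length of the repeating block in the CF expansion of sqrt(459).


Run the CF algorithm for sqrt(459).
a_0 = floor(sqrt(459)) = 21; set m_0=0, q_0=1.
Recurrence: m' = q*a - m,  q' = (d - m'^2)/q,  a' = floor((a_0 + m')/q').
  step 1: m=21, q=18, a=2
  step 2: m=15, q=13, a=2
  step 3: m=11, q=26, a=1
  step 4: m=15, q=9, a=4
  step 5: m=21, q=2, a=21
  step 6: m=21, q=9, a=4
  step 7: m=15, q=26, a=1
  step 8: m=11, q=13, a=2
  step 9: m=15, q=18, a=2
  step 10: m=21, q=1, a=42
a_10 = 2*a_0 = 42, so the period closes here.
sqrt(459) = [21; 2, 2, 1, 4, 21, 4, 1, 2, 2, 42]
Period length = 10

10


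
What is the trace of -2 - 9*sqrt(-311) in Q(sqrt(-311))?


Tr(a + b*sqrt(d)) = (a + b*sqrt(d)) + (a - b*sqrt(d)) = 2a
= 2 * (-2)
= -4

-4


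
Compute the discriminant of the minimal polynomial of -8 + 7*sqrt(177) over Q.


The element -8 + 7*sqrt(177) has minimal polynomial:
x^2 + 16*x - 8609
Discriminant = (16)^2 - 4*(-8609)
= 256 + 34436
= 34692

34692


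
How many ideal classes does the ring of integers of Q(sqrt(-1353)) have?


K = Q(sqrt(-1353)). d mod 4 = 3, so D = disc(K) = 4d = -5412
h(K) equals the number of primitive reduced positive-definite forms (a, b, c) = a*x^2 + b*x*y + c*y^2 with b^2 - 4ac = D,
where reduced means |b| <= a <= c, with b >= 0 whenever |b| = a or a = c, and primitive means gcd(a, b, c) = 1.
Reduced forces 3a^2 <= |D| = 5412, so 1 <= a <= 42; b must have the parity of D, and c = (b^2 - D)/(4a) must be an integer >= a.
Enumerate a = 1..42, b in [-a, a]:
  a=1: (1, 0, 1353)  [1]
  a=2: (2, 2, 677)  [1]
  a=3: (3, 0, 451)  [1]
  a=4..5: none
  a=6: (6, 6, 227)  [1]
  a=7..10: none
  a=11: (11, 0, 123)  [1]
  a=12: none
  a=13: (13, -10, 106), (13, 10, 106)  [2]
  a=14..21: none
  a=22: (22, 22, 67)  [1]
  a=23: (23, -4, 59), (23, 4, 59)  [2]
  a=24..25: none
  a=26: (26, -10, 53), (26, 10, 53)  [2]
  a=27..32: none
  a=33: (33, 0, 41)  [1]
  a=34..36: none
  a=37: (37, 8, 37)  [1]
  a=38: none
  a=39: (39, -36, 43), (39, 36, 43)  [2]
  a=40..42: none
Total reduced forms: 1 + 1 + 1 + 1 + 1 + 2 + 1 + 2 + 2 + 1 + 1 + 2 = 16
h = 16

16


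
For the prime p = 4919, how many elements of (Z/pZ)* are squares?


For prime p, the number of non-zero quadratic residues is (p-1)/2.
= (4919-1)/2
= 2459

2459


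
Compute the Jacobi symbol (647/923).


Compute (647/923) via quadratic reciprocity:
  reciprocity: (647/923) -> -(923/647)
  reduce: (276/647)
  pull out 2: (2/647) = +1  (since 647 mod 8 = 7)
  pull out 2: (2/647) = +1  (since 647 mod 8 = 7)
  reciprocity: (69/647) -> +(647/69)
  reduce: (26/69)
  pull out 2: (2/69) = -1  (since 69 mod 8 = 5)
  reciprocity: (13/69) -> +(69/13)
  reduce: (4/13)
  pull out 2: (2/13) = -1  (since 13 mod 8 = 5)
  pull out 2: (2/13) = -1  (since 13 mod 8 = 5)
  (1/13) = 1
Product of signs = 1

1


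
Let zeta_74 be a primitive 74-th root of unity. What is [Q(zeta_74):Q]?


The degree equals Euler's totient phi(74).
74 = 2 * 37
phi(74) = 36

36


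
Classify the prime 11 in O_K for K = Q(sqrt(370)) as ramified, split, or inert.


K = Q(sqrt(370)). Since d mod 4 = 2, disc(K) = 1480.
Check p | disc: 1480 mod 11 = 6.
p does not divide disc. Compute Legendre symbol (d/p):
7^((11-1)/2) mod 11 = -1
(d/p) = -1, so p is inert: (p) stays prime with e=1, f=2, g=1.
Therefore p is inert.

inert


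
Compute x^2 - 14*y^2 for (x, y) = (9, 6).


x^2 - d*y^2
= 9^2 - 14*6^2
= 81 - 504
= -423

-423


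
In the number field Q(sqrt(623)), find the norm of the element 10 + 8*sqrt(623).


N(a + b*sqrt(d)) = a^2 - d*b^2
= (10)^2 - (623)*(8)^2
= 100 - 39872
= -39772

-39772


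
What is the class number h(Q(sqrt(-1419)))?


K = Q(sqrt(-1419)). d mod 4 = 1, so D = disc(K) = d = -1419
h(K) equals the number of primitive reduced positive-definite forms (a, b, c) = a*x^2 + b*x*y + c*y^2 with b^2 - 4ac = D,
where reduced means |b| <= a <= c, with b >= 0 whenever |b| = a or a = c, and primitive means gcd(a, b, c) = 1.
Reduced forces 3a^2 <= |D| = 1419, so 1 <= a <= 21; b must have the parity of D, and c = (b^2 - D)/(4a) must be an integer >= a.
Enumerate a = 1..21, b in [-a, a]:
  a=1: (1, 1, 355)  [1]
  a=2: none
  a=3: (3, 3, 119)  [1]
  a=4: none
  a=5: (5, -1, 71), (5, 1, 71)  [2]
  a=6: none
  a=7: (7, -3, 51), (7, 3, 51)  [2]
  a=8..10: none
  a=11: (11, 11, 35)  [1]
  a=12..14: none
  a=15: (15, -9, 25), (15, 9, 25)  [2]
  a=16: none
  a=17: (17, -3, 21), (17, 3, 21)  [2]
  a=18: none
  a=19: (19, 5, 19)  [1]
  a=20..21: none
Total reduced forms: 1 + 1 + 2 + 2 + 1 + 2 + 2 + 1 = 12
h = 12

12


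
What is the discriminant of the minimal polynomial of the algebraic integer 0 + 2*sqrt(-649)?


The element 0 + 2*sqrt(-649) has minimal polynomial:
x^2 + 0*x + 2596
Discriminant = (0)^2 - 4*(2596)
= 0 - 10384
= -10384

-10384


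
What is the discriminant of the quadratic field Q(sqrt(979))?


For K = Q(sqrt(d)) with d squarefree: disc(K) = d if d = 1 mod 4, and disc(K) = 4d if d = 2 or 3 mod 4.
Here d = 979, and d mod 4 = 3.
d = 3 mod 4, not 1 (O_K = Z[sqrt(d)]), so disc(K) = 4d = 4 * (979) = 3916

3916


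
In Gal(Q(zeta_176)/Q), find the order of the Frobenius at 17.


The Frobenius at p in Gal(Q(zeta_n)/Q) = (Z/nZ)* is the class of p, so its order is ord_176(17), the smallest k >= 1 with 17^k = 1 mod 176.
n = 176 = 2^4 * 11, phi(176) = 80; the order divides phi(n).
Divisors of 80: 1, 2, 4, 5, 8, 10, 16, 20, 40, 80
Repeated squaring mod 176: 17^1 = 17, 17^2 = 113, 17^4 = 97, 17^8 = 81, 17^16 = 49, 17^32 = 113, 17^64 = 97
Test divisors in increasing order:
  k=1: 17^1 = 17 mod 176
  k=2: 17^2 = 113 mod 176
  k=4: 17^4 = 97 mod 176
  k=5: 17^5 = 97 * 17 = 65 mod 176
  k=8: 17^8 = 81 mod 176
  k=10: 17^10 = 81 * 113 = 1 mod 176  <- first divisor giving 1
Order = 10

10


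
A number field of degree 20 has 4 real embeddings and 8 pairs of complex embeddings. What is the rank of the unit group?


By Dirichlet's unit theorem:
rank = r1 + r2 - 1
= 4 + 8 - 1
= 11

11


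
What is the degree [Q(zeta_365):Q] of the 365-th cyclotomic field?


The degree equals Euler's totient phi(365).
365 = 5 * 73
phi(365) = 288

288


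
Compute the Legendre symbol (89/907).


p = 907 is prime, so compute (89/907) with the reciprocity algorithm (Jacobi-symbol steps: pull out 2s via (2/n), flip via reciprocity, reduce):
  reciprocity: (89/907) -> +(907/89)
  reduce: (17/89)
  reciprocity: (17/89) -> +(89/17)
  reduce: (4/17)
  pull out 2: (2/17) = +1  (since 17 mod 8 = 1)
  pull out 2: (2/17) = +1  (since 17 mod 8 = 1)
  (1/17) = 1
Product of signs = 1
(89/907) = 1

1


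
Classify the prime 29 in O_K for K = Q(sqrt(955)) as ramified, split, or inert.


K = Q(sqrt(955)). Since d mod 4 = 3, disc(K) = 3820.
Check p | disc: 3820 mod 29 = 21.
p does not divide disc. Compute Legendre symbol (d/p):
27^((29-1)/2) mod 29 = -1
(d/p) = -1, so p is inert: (p) stays prime with e=1, f=2, g=1.
Therefore p is inert.

inert


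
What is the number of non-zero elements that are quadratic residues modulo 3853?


For prime p, the number of non-zero quadratic residues is (p-1)/2.
= (3853-1)/2
= 1926

1926


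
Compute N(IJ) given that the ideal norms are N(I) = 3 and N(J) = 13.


N(IJ) = N(I) * N(J)
= 3 * 13
= 39

39


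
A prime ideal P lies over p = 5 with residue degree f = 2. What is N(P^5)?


N(P^a) = p^(a*f)
= 5^(5*2)
= 5^10
= 9765625

9765625


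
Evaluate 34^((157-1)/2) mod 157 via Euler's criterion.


p = 157 is prime and the exponent is (p-1)/2 = 78, so by Euler's criterion 34^78 = (34/157) = +1 or -1 mod 157.
Compute by square-and-multiply:
  78 = 64 + 8 + 4 + 2 (binary 1001110)
  Repeated squaring mod 157: 34^1 = 34, 34^2 = 57, 34^4 = 109, 34^8 = 106, 34^16 = 89, 34^32 = 71, 34^64 = 17
  34^78 = 34^64 * 34^8 * 34^4 * 34^2 = 17 * 106 * 109 * 57 mod 157
    17 * 106 = 1802 = 75 mod 157
    75 * 109 = 8175 = 11 mod 157
    11 * 57 = 627 = 156 mod 157
  34^78 = 156 mod 157
Result 156 = p - 1 = -1 mod 157: 34 is a quadratic non-residue mod 157. As a residue in [0, p-1] the value is 156.
34^78 mod 157 = 156

156


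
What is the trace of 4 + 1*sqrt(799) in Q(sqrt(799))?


Tr(a + b*sqrt(d)) = (a + b*sqrt(d)) + (a - b*sqrt(d)) = 2a
= 2 * (4)
= 8

8


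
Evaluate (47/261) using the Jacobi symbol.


Compute (47/261) via quadratic reciprocity:
  reciprocity: (47/261) -> +(261/47)
  reduce: (26/47)
  pull out 2: (2/47) = +1  (since 47 mod 8 = 7)
  reciprocity: (13/47) -> +(47/13)
  reduce: (8/13)
  pull out 2: (2/13) = -1  (since 13 mod 8 = 5)
  pull out 2: (2/13) = -1  (since 13 mod 8 = 5)
  pull out 2: (2/13) = -1  (since 13 mod 8 = 5)
  (1/13) = 1
Product of signs = -1

-1


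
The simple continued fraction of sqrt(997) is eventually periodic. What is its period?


Run the CF algorithm for sqrt(997).
a_0 = floor(sqrt(997)) = 31; set m_0=0, q_0=1.
Recurrence: m' = q*a - m,  q' = (d - m'^2)/q,  a' = floor((a_0 + m')/q').
  step 1: m=31, q=36, a=1
  step 2: m=5, q=27, a=1
  step 3: m=22, q=19, a=2
  step 4: m=16, q=39, a=1
  step 5: m=23, q=12, a=4
  step 6: m=25, q=31, a=1
  step 7: m=6, q=31, a=1
  step 8: m=25, q=12, a=4
  step 9: m=23, q=39, a=1
  step 10: m=16, q=19, a=2
  step 11: m=22, q=27, a=1
  step 12: m=5, q=36, a=1
  step 13: m=31, q=1, a=62
a_13 = 2*a_0 = 62, so the period closes here.
sqrt(997) = [31; 1, 1, 2, 1, 4, 1, 1, 4, 1, 2, 1, 1, 62]
Period length = 13

13


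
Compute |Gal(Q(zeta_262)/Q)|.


|Gal(Q(zeta_262)/Q)| = phi(262)
= 130

130


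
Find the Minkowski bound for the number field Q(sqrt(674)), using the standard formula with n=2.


d = 674, d mod 4 = 2, so disc(K) = 4d = 2696; |disc(K)| = 2696
Real quadratic field, so n = 2, s = r2 = 0, r1 = 2
M = (n!/n^n) * (4/pi)^s * sqrt(|disc(K)|) = (2!/2^2) * (4/pi)^0 * sqrt(2696)
= 0.5 * 1.000000 * 51.923020
= 25.9615

25.9615


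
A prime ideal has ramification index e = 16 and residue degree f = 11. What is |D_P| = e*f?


|D_P| = e * f
= 16 * 11
= 176

176


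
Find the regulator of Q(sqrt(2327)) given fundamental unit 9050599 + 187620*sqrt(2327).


epsilon = 9050599 + 187620*sqrt(2327)
= 1.8101e+07
R = ln(1.8101e+07)
= 16.7115

16.7115


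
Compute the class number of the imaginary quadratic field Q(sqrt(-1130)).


K = Q(sqrt(-1130)). d mod 4 = 2, so D = disc(K) = 4d = -4520
h(K) equals the number of primitive reduced positive-definite forms (a, b, c) = a*x^2 + b*x*y + c*y^2 with b^2 - 4ac = D,
where reduced means |b| <= a <= c, with b >= 0 whenever |b| = a or a = c, and primitive means gcd(a, b, c) = 1.
Reduced forces 3a^2 <= |D| = 4520, so 1 <= a <= 38; b must have the parity of D, and c = (b^2 - D)/(4a) must be an integer >= a.
Enumerate a = 1..38, b in [-a, a]:
  a=1: (1, 0, 1130)  [1]
  a=2: (2, 0, 565)  [1]
  a=3: (3, -2, 377), (3, 2, 377)  [2]
  a=4: none
  a=5: (5, 0, 226)  [1]
  a=6: (6, -4, 189), (6, 4, 189)  [2]
  a=7: (7, -4, 162), (7, 4, 162)  [2]
  a=8: none
  a=9: (9, -4, 126), (9, 4, 126)  [2]
  a=10: (10, 0, 113)  [1]
  a=11: (11, -10, 105), (11, 10, 105)  [2]
  a=12: none
  a=13: (13, -2, 87), (13, 2, 87)  [2]
  a=14: (14, -4, 81), (14, 4, 81)  [2]
  a=15: (15, -10, 77), (15, 10, 77)  [2]
  a=16: none
  a=17: (17, -6, 67), (17, 6, 67)  [2]
  a=18: (18, -4, 63), (18, 4, 63)  [2]
  a=19..20: none
  a=21: (21, -10, 55), (21, -4, 54), (21, 4, 54), (21, 10, 55)  [4]
  a=22: (22, -12, 53), (22, 12, 53)  [2]
  a=23..25: none
  a=26: (26, -24, 49), (26, 24, 49)  [2]
  a=27: (27, -4, 42), (27, 4, 42)  [2]
  a=28: none
  a=29: (29, -2, 39), (29, 2, 39)  [2]
  a=30: (30, -20, 41), (30, 20, 41)  [2]
  a=31..32: none
  a=33: (33, -32, 42), (33, -10, 35), (33, 10, 35), (33, 32, 42)  [4]
  a=34: (34, -28, 39), (34, 28, 39)  [2]
  a=35..38: none
Total reduced forms: 1 + 1 + 2 + 1 + 2 + 2 + 2 + 1 + 2 + 2 + 2 + 2 + 2 + 2 + 4 + 2 + 2 + 2 + 2 + 2 + 4 + 2 = 44
h = 44

44


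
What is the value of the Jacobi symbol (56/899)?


Compute (56/899) via quadratic reciprocity:
  pull out 2: (2/899) = -1  (since 899 mod 8 = 3)
  pull out 2: (2/899) = -1  (since 899 mod 8 = 3)
  pull out 2: (2/899) = -1  (since 899 mod 8 = 3)
  reciprocity: (7/899) -> -(899/7)
  reduce: (3/7)
  reciprocity: (3/7) -> -(7/3)
  reduce: (1/3)
  (1/3) = 1
Product of signs = -1

-1


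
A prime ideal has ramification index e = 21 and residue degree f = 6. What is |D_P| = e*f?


|D_P| = e * f
= 21 * 6
= 126

126


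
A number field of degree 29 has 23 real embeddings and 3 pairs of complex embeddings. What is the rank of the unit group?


By Dirichlet's unit theorem:
rank = r1 + r2 - 1
= 23 + 3 - 1
= 25

25


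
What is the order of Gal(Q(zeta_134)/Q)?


|Gal(Q(zeta_134)/Q)| = phi(134)
= 66

66


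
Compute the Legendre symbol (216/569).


p = 569 is prime, so compute (216/569) with the reciprocity algorithm (Jacobi-symbol steps: pull out 2s via (2/n), flip via reciprocity, reduce):
  pull out 2: (2/569) = +1  (since 569 mod 8 = 1)
  pull out 2: (2/569) = +1  (since 569 mod 8 = 1)
  pull out 2: (2/569) = +1  (since 569 mod 8 = 1)
  reciprocity: (27/569) -> +(569/27)
  reduce: (2/27)
  pull out 2: (2/27) = -1  (since 27 mod 8 = 3)
  (1/27) = 1
Product of signs = -1
(216/569) = -1

-1


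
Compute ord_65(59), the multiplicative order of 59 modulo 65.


We want ord_65(59), the smallest k >= 1 with 59^k = 1 mod 65.
n = 65 = 5 * 13, phi(65) = 48; the order divides phi(n).
Divisors of 48: 1, 2, 3, 4, 6, 8, 12, 16, 24, 48
Repeated squaring mod 65: 59^1 = 59, 59^2 = 36, 59^4 = 61, 59^8 = 16, 59^16 = 61, 59^32 = 16
Test divisors in increasing order:
  k=1: 59^1 = 59 mod 65
  k=2: 59^2 = 36 mod 65
  k=3: 59^3 = 36 * 59 = 44 mod 65
  k=4: 59^4 = 61 mod 65
  k=6: 59^6 = 61 * 36 = 51 mod 65
  k=8: 59^8 = 16 mod 65
  k=12: 59^12 = 16 * 61 = 1 mod 65  <- first divisor giving 1
Order = 12

12


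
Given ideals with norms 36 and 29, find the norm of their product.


N(IJ) = N(I) * N(J)
= 36 * 29
= 1044

1044


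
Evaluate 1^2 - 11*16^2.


x^2 - d*y^2
= 1^2 - 11*16^2
= 1 - 2816
= -2815

-2815


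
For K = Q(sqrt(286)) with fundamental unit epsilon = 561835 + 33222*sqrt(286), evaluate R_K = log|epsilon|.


epsilon = 561835 + 33222*sqrt(286)
= 1.1237e+06
R = ln(1.1237e+06)
= 13.9321

13.9321


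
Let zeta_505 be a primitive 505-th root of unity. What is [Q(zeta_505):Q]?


The degree equals Euler's totient phi(505).
505 = 5 * 101
phi(505) = 400

400


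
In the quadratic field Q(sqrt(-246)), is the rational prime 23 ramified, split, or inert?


K = Q(sqrt(-246)). Since d mod 4 = 2, disc(K) = -984.
Check p | disc: -984 mod 23 = 5.
p does not divide disc. Compute Legendre symbol (d/p):
7^((23-1)/2) mod 23 = -1
(d/p) = -1, so p is inert: (p) stays prime with e=1, f=2, g=1.
Therefore p is inert.

inert


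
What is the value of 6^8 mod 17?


p = 17 is prime and the exponent is (p-1)/2 = 8, so by Euler's criterion 6^8 = (6/17) = +1 or -1 mod 17.
Compute by square-and-multiply:
  8 = 8 (binary 1000)
  Repeated squaring mod 17: 6^1 = 6, 6^2 = 2, 6^4 = 4, 6^8 = 16
  6^8 = 16 mod 17
Result 16 = p - 1 = -1 mod 17: 6 is a quadratic non-residue mod 17. As a residue in [0, p-1] the value is 16.
6^8 mod 17 = 16

16


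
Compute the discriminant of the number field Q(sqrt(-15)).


For K = Q(sqrt(d)) with d squarefree: disc(K) = d if d = 1 mod 4, and disc(K) = 4d if d = 2 or 3 mod 4.
Here d = -15, and d mod 4 = 1.
d = 1 mod 4 (O_K = Z[(1+sqrt(d))/2]), so disc(K) = d = -15

-15


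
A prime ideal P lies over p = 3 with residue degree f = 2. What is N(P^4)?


N(P^a) = p^(a*f)
= 3^(4*2)
= 3^8
= 6561

6561


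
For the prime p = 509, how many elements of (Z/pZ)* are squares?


For prime p, the number of non-zero quadratic residues is (p-1)/2.
= (509-1)/2
= 254

254


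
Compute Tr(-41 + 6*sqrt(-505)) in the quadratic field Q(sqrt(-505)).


Tr(a + b*sqrt(d)) = (a + b*sqrt(d)) + (a - b*sqrt(d)) = 2a
= 2 * (-41)
= -82

-82


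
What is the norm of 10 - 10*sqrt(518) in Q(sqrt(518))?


N(a + b*sqrt(d)) = a^2 - d*b^2
= (10)^2 - (518)*(-10)^2
= 100 - 51800
= -51700

-51700


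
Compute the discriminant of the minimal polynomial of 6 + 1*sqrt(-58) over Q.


The element 6 + 1*sqrt(-58) has minimal polynomial:
x^2 - 12*x + 94
Discriminant = (-12)^2 - 4*(94)
= 144 - 376
= -232

-232


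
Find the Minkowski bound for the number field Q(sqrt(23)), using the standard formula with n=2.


d = 23, d mod 4 = 3, so disc(K) = 4d = 92; |disc(K)| = 92
Real quadratic field, so n = 2, s = r2 = 0, r1 = 2
M = (n!/n^n) * (4/pi)^s * sqrt(|disc(K)|) = (2!/2^2) * (4/pi)^0 * sqrt(92)
= 0.5 * 1.000000 * 9.591663
= 4.7958

4.7958


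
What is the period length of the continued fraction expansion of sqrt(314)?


Run the CF algorithm for sqrt(314).
a_0 = floor(sqrt(314)) = 17; set m_0=0, q_0=1.
Recurrence: m' = q*a - m,  q' = (d - m'^2)/q,  a' = floor((a_0 + m')/q').
  step 1: m=17, q=25, a=1
  step 2: m=8, q=10, a=2
  step 3: m=12, q=17, a=1
  step 4: m=5, q=17, a=1
  step 5: m=12, q=10, a=2
  step 6: m=8, q=25, a=1
  step 7: m=17, q=1, a=34
a_7 = 2*a_0 = 34, so the period closes here.
sqrt(314) = [17; 1, 2, 1, 1, 2, 1, 34]
Period length = 7

7


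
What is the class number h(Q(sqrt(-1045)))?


K = Q(sqrt(-1045)). d mod 4 = 3, so D = disc(K) = 4d = -4180
h(K) equals the number of primitive reduced positive-definite forms (a, b, c) = a*x^2 + b*x*y + c*y^2 with b^2 - 4ac = D,
where reduced means |b| <= a <= c, with b >= 0 whenever |b| = a or a = c, and primitive means gcd(a, b, c) = 1.
Reduced forces 3a^2 <= |D| = 4180, so 1 <= a <= 37; b must have the parity of D, and c = (b^2 - D)/(4a) must be an integer >= a.
Enumerate a = 1..37, b in [-a, a]:
  a=1: (1, 0, 1045)  [1]
  a=2: (2, 2, 523)  [1]
  a=3..4: none
  a=5: (5, 0, 209)  [1]
  a=6..9: none
  a=10: (10, 10, 107)  [1]
  a=11: (11, 0, 95)  [1]
  a=12..16: none
  a=17: (17, -6, 62), (17, 6, 62)  [2]
  a=18: none
  a=19: (19, 0, 55)  [1]
  a=20..21: none
  a=22: (22, 22, 53)  [1]
  a=23: (23, -12, 47), (23, 12, 47)  [2]
  a=24..28: none
  a=29: (29, -24, 41), (29, 24, 41)  [2]
  a=30: none
  a=31: (31, -6, 34), (31, 6, 34)  [2]
  a=32..36: none
  a=37: (37, 36, 37)  [1]
Total reduced forms: 1 + 1 + 1 + 1 + 1 + 2 + 1 + 1 + 2 + 2 + 2 + 1 = 16
h = 16

16


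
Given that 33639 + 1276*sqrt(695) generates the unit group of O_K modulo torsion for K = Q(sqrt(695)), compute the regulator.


epsilon = 33639 + 1276*sqrt(695)
= 67278.0000
R = ln(67278.0000)
= 11.1166

11.1166


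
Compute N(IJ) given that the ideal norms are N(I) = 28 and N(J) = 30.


N(IJ) = N(I) * N(J)
= 28 * 30
= 840

840


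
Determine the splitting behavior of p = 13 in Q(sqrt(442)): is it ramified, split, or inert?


K = Q(sqrt(442)). Since d mod 4 = 2, disc(K) = 1768.
Check p | disc: 1768 mod 13 = 0.
p divides disc, so p ramifies: (p) = P^2 with e=2, f=1, g=1.
Therefore p is ramified.

ramified


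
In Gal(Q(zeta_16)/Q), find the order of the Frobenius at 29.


The Frobenius at p in Gal(Q(zeta_n)/Q) = (Z/nZ)* is the class of p, so its order is ord_16(29), the smallest k >= 1 with 29^k = 1 mod 16.
n = 16 = 2^4, phi(16) = 8; the order divides phi(n).
Divisors of 8: 1, 2, 4, 8
Repeated squaring mod 16: 29^1 = 13, 29^2 = 9, 29^4 = 1, 29^8 = 1
Test divisors in increasing order:
  k=1: 29^1 = 13 mod 16
  k=2: 29^2 = 9 mod 16
  k=4: 29^4 = 1 mod 16  <- first divisor giving 1
Order = 4

4


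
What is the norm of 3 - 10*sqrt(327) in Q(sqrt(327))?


N(a + b*sqrt(d)) = a^2 - d*b^2
= (3)^2 - (327)*(-10)^2
= 9 - 32700
= -32691

-32691


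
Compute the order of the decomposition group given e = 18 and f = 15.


|D_P| = e * f
= 18 * 15
= 270

270


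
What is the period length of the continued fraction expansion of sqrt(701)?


Run the CF algorithm for sqrt(701).
a_0 = floor(sqrt(701)) = 26; set m_0=0, q_0=1.
Recurrence: m' = q*a - m,  q' = (d - m'^2)/q,  a' = floor((a_0 + m')/q').
  step 1: m=26, q=25, a=2
  step 2: m=24, q=5, a=10
  step 3: m=26, q=5, a=10
  step 4: m=24, q=25, a=2
  step 5: m=26, q=1, a=52
a_5 = 2*a_0 = 52, so the period closes here.
sqrt(701) = [26; 2, 10, 10, 2, 52]
Period length = 5

5


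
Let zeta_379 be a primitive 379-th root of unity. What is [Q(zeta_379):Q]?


The degree equals Euler's totient phi(379).
379 = 379
phi(379) = 378

378


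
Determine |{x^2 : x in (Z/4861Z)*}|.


For prime p, the number of non-zero quadratic residues is (p-1)/2.
= (4861-1)/2
= 2430

2430


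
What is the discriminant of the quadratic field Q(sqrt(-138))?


For K = Q(sqrt(d)) with d squarefree: disc(K) = d if d = 1 mod 4, and disc(K) = 4d if d = 2 or 3 mod 4.
Here d = -138, and d mod 4 = 2.
d = 2 mod 4, not 1 (O_K = Z[sqrt(d)]), so disc(K) = 4d = 4 * (-138) = -552

-552


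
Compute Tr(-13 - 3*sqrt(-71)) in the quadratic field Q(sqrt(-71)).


Tr(a + b*sqrt(d)) = (a + b*sqrt(d)) + (a - b*sqrt(d)) = 2a
= 2 * (-13)
= -26

-26


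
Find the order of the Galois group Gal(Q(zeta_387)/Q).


|Gal(Q(zeta_387)/Q)| = phi(387)
= 252

252


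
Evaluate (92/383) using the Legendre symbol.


p = 383 is prime, so compute (92/383) with the reciprocity algorithm (Jacobi-symbol steps: pull out 2s via (2/n), flip via reciprocity, reduce):
  pull out 2: (2/383) = +1  (since 383 mod 8 = 7)
  pull out 2: (2/383) = +1  (since 383 mod 8 = 7)
  reciprocity: (23/383) -> -(383/23)
  reduce: (15/23)
  reciprocity: (15/23) -> -(23/15)
  reduce: (8/15)
  pull out 2: (2/15) = +1  (since 15 mod 8 = 7)
  pull out 2: (2/15) = +1  (since 15 mod 8 = 7)
  pull out 2: (2/15) = +1  (since 15 mod 8 = 7)
  (1/15) = 1
Product of signs = 1
(92/383) = 1

1


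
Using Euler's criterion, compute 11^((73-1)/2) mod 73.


p = 73 is prime and the exponent is (p-1)/2 = 36, so by Euler's criterion 11^36 = (11/73) = +1 or -1 mod 73.
Compute by square-and-multiply:
  36 = 32 + 4 (binary 100100)
  Repeated squaring mod 73: 11^1 = 11, 11^2 = 48, 11^4 = 41, 11^8 = 2, 11^16 = 4, 11^32 = 16
  11^36 = 11^32 * 11^4 = 16 * 41 mod 73
    16 * 41 = 656 = 72 mod 73
  11^36 = 72 mod 73
Result 72 = p - 1 = -1 mod 73: 11 is a quadratic non-residue mod 73. As a residue in [0, p-1] the value is 72.
11^36 mod 73 = 72

72


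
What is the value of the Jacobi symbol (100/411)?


Compute (100/411) via quadratic reciprocity:
  pull out 2: (2/411) = -1  (since 411 mod 8 = 3)
  pull out 2: (2/411) = -1  (since 411 mod 8 = 3)
  reciprocity: (25/411) -> +(411/25)
  reduce: (11/25)
  reciprocity: (11/25) -> +(25/11)
  reduce: (3/11)
  reciprocity: (3/11) -> -(11/3)
  reduce: (2/3)
  pull out 2: (2/3) = -1  (since 3 mod 8 = 3)
  (1/3) = 1
Product of signs = 1

1


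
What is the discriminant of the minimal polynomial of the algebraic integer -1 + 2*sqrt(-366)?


The element -1 + 2*sqrt(-366) has minimal polynomial:
x^2 + 2*x + 1465
Discriminant = (2)^2 - 4*(1465)
= 4 - 5860
= -5856

-5856


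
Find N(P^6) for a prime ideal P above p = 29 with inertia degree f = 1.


N(P^a) = p^(a*f)
= 29^(6*1)
= 29^6
= 594823321

594823321


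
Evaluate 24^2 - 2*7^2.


x^2 - d*y^2
= 24^2 - 2*7^2
= 576 - 98
= 478

478


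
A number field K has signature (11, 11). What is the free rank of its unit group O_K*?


By Dirichlet's unit theorem:
rank = r1 + r2 - 1
= 11 + 11 - 1
= 21

21


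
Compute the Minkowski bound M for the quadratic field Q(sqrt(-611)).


d = -611, d mod 4 = 1, so disc(K) = d = -611; |disc(K)| = 611
Imaginary quadratic field, so n = 2, s = r2 = 1, r1 = 0
M = (n!/n^n) * (4/pi)^s * sqrt(|disc(K)|) = (2!/2^2) * (4/pi)^1 * sqrt(611)
= 0.5 * 1.273240 * 24.718414
= 15.7362

15.7362


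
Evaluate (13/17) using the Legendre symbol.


p = 17 is prime, so compute (13/17) with the reciprocity algorithm (Jacobi-symbol steps: pull out 2s via (2/n), flip via reciprocity, reduce):
  reciprocity: (13/17) -> +(17/13)
  reduce: (4/13)
  pull out 2: (2/13) = -1  (since 13 mod 8 = 5)
  pull out 2: (2/13) = -1  (since 13 mod 8 = 5)
  (1/13) = 1
Product of signs = 1
(13/17) = 1

1


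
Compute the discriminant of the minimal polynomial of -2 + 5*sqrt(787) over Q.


The element -2 + 5*sqrt(787) has minimal polynomial:
x^2 + 4*x - 19671
Discriminant = (4)^2 - 4*(-19671)
= 16 + 78684
= 78700

78700


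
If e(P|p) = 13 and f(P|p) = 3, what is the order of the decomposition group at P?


|D_P| = e * f
= 13 * 3
= 39

39


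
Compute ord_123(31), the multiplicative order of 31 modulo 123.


We want ord_123(31), the smallest k >= 1 with 31^k = 1 mod 123.
n = 123 = 3 * 41, phi(123) = 80; the order divides phi(n).
Divisors of 80: 1, 2, 4, 5, 8, 10, 16, 20, 40, 80
Repeated squaring mod 123: 31^1 = 31, 31^2 = 100, 31^4 = 37, 31^8 = 16, 31^16 = 10, 31^32 = 100, 31^64 = 37
Test divisors in increasing order:
  k=1: 31^1 = 31 mod 123
  k=2: 31^2 = 100 mod 123
  k=4: 31^4 = 37 mod 123
  k=5: 31^5 = 37 * 31 = 40 mod 123
  k=8: 31^8 = 16 mod 123
  k=10: 31^10 = 16 * 100 = 1 mod 123  <- first divisor giving 1
Order = 10

10


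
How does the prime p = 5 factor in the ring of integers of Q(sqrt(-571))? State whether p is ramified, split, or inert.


K = Q(sqrt(-571)). Since d mod 4 = 1, disc(K) = -571.
Check p | disc: -571 mod 5 = 4.
p does not divide disc. Compute Legendre symbol (d/p):
4^((5-1)/2) mod 5 = 1
(d/p) = 1, so p splits: (p) = P*P' with e=1, f=1, g=2.
Therefore p is split.

split


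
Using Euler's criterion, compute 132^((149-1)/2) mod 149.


p = 149 is prime and the exponent is (p-1)/2 = 74, so by Euler's criterion 132^74 = (132/149) = +1 or -1 mod 149.
Compute by square-and-multiply:
  74 = 64 + 8 + 2 (binary 1001010)
  Repeated squaring mod 149: 132^1 = 132, 132^2 = 140, 132^4 = 81, 132^8 = 5, 132^16 = 25, 132^32 = 29, 132^64 = 96
  132^74 = 132^64 * 132^8 * 132^2 = 96 * 5 * 140 mod 149
    96 * 5 = 480 = 33 mod 149
    33 * 140 = 4620 = 1 mod 149
  132^74 = 1 mod 149
Result 1: 132 is a quadratic residue mod 149.
132^74 mod 149 = 1

1


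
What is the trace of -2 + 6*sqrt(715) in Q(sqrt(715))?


Tr(a + b*sqrt(d)) = (a + b*sqrt(d)) + (a - b*sqrt(d)) = 2a
= 2 * (-2)
= -4

-4


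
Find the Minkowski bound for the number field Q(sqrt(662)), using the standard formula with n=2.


d = 662, d mod 4 = 2, so disc(K) = 4d = 2648; |disc(K)| = 2648
Real quadratic field, so n = 2, s = r2 = 0, r1 = 2
M = (n!/n^n) * (4/pi)^s * sqrt(|disc(K)|) = (2!/2^2) * (4/pi)^0 * sqrt(2648)
= 0.5 * 1.000000 * 51.458721
= 25.7294

25.7294


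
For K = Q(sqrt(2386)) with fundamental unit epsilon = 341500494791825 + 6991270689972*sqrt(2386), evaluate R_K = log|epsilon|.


epsilon = 341500494791825 + 6991270689972*sqrt(2386)
= 6.8300e+14
R = ln(6.8300e+14)
= 34.1575

34.1575


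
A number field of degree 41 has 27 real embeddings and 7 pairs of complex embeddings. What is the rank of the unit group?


By Dirichlet's unit theorem:
rank = r1 + r2 - 1
= 27 + 7 - 1
= 33

33


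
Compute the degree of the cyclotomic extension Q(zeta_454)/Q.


The degree equals Euler's totient phi(454).
454 = 2 * 227
phi(454) = 226

226


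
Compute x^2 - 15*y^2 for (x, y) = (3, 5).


x^2 - d*y^2
= 3^2 - 15*5^2
= 9 - 375
= -366

-366


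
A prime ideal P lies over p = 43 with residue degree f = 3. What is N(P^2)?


N(P^a) = p^(a*f)
= 43^(2*3)
= 43^6
= 6321363049

6321363049


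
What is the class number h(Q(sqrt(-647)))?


K = Q(sqrt(-647)). d mod 4 = 1, so D = disc(K) = d = -647
h(K) equals the number of primitive reduced positive-definite forms (a, b, c) = a*x^2 + b*x*y + c*y^2 with b^2 - 4ac = D,
where reduced means |b| <= a <= c, with b >= 0 whenever |b| = a or a = c, and primitive means gcd(a, b, c) = 1.
Reduced forces 3a^2 <= |D| = 647, so 1 <= a <= 14; b must have the parity of D, and c = (b^2 - D)/(4a) must be an integer >= a.
Enumerate a = 1..14, b in [-a, a]:
  a=1: (1, 1, 162)  [1]
  a=2: (2, -1, 81), (2, 1, 81)  [2]
  a=3: (3, -1, 54), (3, 1, 54)  [2]
  a=4: (4, -3, 41), (4, 3, 41)  [2]
  a=5: none
  a=6: (6, -5, 28), (6, -1, 27), (6, 1, 27), (6, 5, 28)  [4]
  a=7: (7, -5, 24), (7, 5, 24)  [2]
  a=8: (8, -5, 21), (8, 5, 21)  [2]
  a=9: (9, -1, 18), (9, 1, 18)  [2]
  a=10..11: none
  a=12: (12, -11, 16), (12, -5, 14), (12, 5, 14), (12, 11, 16)  [4]
  a=13: (13, -9, 14), (13, 9, 14)  [2]
  a=14: none
Total reduced forms: 1 + 2 + 2 + 2 + 4 + 2 + 2 + 2 + 4 + 2 = 23
h = 23

23


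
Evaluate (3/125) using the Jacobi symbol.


Compute (3/125) via quadratic reciprocity:
  reciprocity: (3/125) -> +(125/3)
  reduce: (2/3)
  pull out 2: (2/3) = -1  (since 3 mod 8 = 3)
  (1/3) = 1
Product of signs = -1

-1


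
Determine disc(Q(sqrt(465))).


For K = Q(sqrt(d)) with d squarefree: disc(K) = d if d = 1 mod 4, and disc(K) = 4d if d = 2 or 3 mod 4.
Here d = 465, and d mod 4 = 1.
d = 1 mod 4 (O_K = Z[(1+sqrt(d))/2]), so disc(K) = d = 465

465


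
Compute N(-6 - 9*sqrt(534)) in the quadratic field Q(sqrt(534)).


N(a + b*sqrt(d)) = a^2 - d*b^2
= (-6)^2 - (534)*(-9)^2
= 36 - 43254
= -43218

-43218


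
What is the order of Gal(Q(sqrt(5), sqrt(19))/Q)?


The 2 square roots of distinct primes are multiplicatively independent over Q,
so [K:Q] = 2^2 and Gal(K/Q) is isomorphic to (Z/2Z)^2.
|Gal| = 2^2 = 4

4


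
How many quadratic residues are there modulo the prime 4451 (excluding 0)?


For prime p, the number of non-zero quadratic residues is (p-1)/2.
= (4451-1)/2
= 2225

2225


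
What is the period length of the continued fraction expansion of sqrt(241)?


Run the CF algorithm for sqrt(241).
a_0 = floor(sqrt(241)) = 15; set m_0=0, q_0=1.
Recurrence: m' = q*a - m,  q' = (d - m'^2)/q,  a' = floor((a_0 + m')/q').
  step 1: m=15, q=16, a=1
  step 2: m=1, q=15, a=1
  step 3: m=14, q=3, a=9
  step 4: m=13, q=24, a=1
  step 5: m=11, q=5, a=5
  step 6: m=14, q=9, a=3
  step 7: m=13, q=8, a=3
  step 8: m=11, q=15, a=1
  step 9: m=4, q=15, a=1
  step 10: m=11, q=8, a=3
  step 11: m=13, q=9, a=3
  step 12: m=14, q=5, a=5
  step 13: m=11, q=24, a=1
  step 14: m=13, q=3, a=9
  step 15: m=14, q=15, a=1
  step 16: m=1, q=16, a=1
  step 17: m=15, q=1, a=30
a_17 = 2*a_0 = 30, so the period closes here.
sqrt(241) = [15; 1, 1, 9, 1, 5, 3, 3, 1, 1, 3, 3, 5, 1, 9, 1, 1, 30]
Period length = 17

17


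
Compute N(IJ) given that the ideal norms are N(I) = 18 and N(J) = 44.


N(IJ) = N(I) * N(J)
= 18 * 44
= 792

792


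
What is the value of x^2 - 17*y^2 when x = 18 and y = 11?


x^2 - d*y^2
= 18^2 - 17*11^2
= 324 - 2057
= -1733

-1733


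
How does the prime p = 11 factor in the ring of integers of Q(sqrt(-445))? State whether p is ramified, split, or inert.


K = Q(sqrt(-445)). Since d mod 4 = 3, disc(K) = -1780.
Check p | disc: -1780 mod 11 = 2.
p does not divide disc. Compute Legendre symbol (d/p):
6^((11-1)/2) mod 11 = -1
(d/p) = -1, so p is inert: (p) stays prime with e=1, f=2, g=1.
Therefore p is inert.

inert


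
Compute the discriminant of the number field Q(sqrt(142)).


For K = Q(sqrt(d)) with d squarefree: disc(K) = d if d = 1 mod 4, and disc(K) = 4d if d = 2 or 3 mod 4.
Here d = 142, and d mod 4 = 2.
d = 2 mod 4, not 1 (O_K = Z[sqrt(d)]), so disc(K) = 4d = 4 * (142) = 568

568


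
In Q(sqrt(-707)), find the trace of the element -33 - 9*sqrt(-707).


Tr(a + b*sqrt(d)) = (a + b*sqrt(d)) + (a - b*sqrt(d)) = 2a
= 2 * (-33)
= -66

-66


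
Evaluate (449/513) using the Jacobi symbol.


Compute (449/513) via quadratic reciprocity:
  reciprocity: (449/513) -> +(513/449)
  reduce: (64/449)
  pull out 2: (2/449) = +1  (since 449 mod 8 = 1)
  pull out 2: (2/449) = +1  (since 449 mod 8 = 1)
  pull out 2: (2/449) = +1  (since 449 mod 8 = 1)
  pull out 2: (2/449) = +1  (since 449 mod 8 = 1)
  pull out 2: (2/449) = +1  (since 449 mod 8 = 1)
  pull out 2: (2/449) = +1  (since 449 mod 8 = 1)
  (1/449) = 1
Product of signs = 1

1


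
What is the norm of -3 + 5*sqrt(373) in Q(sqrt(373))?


N(a + b*sqrt(d)) = a^2 - d*b^2
= (-3)^2 - (373)*(5)^2
= 9 - 9325
= -9316

-9316


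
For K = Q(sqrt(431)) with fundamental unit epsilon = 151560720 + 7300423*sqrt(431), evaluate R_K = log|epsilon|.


epsilon = 151560720 + 7300423*sqrt(431)
= 3.0312e+08
R = ln(3.0312e+08)
= 19.5296

19.5296


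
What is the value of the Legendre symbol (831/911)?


p = 911 is prime, so compute (831/911) with the reciprocity algorithm (Jacobi-symbol steps: pull out 2s via (2/n), flip via reciprocity, reduce):
  reciprocity: (831/911) -> -(911/831)
  reduce: (80/831)
  pull out 2: (2/831) = +1  (since 831 mod 8 = 7)
  pull out 2: (2/831) = +1  (since 831 mod 8 = 7)
  pull out 2: (2/831) = +1  (since 831 mod 8 = 7)
  pull out 2: (2/831) = +1  (since 831 mod 8 = 7)
  reciprocity: (5/831) -> +(831/5)
  reduce: (1/5)
  (1/5) = 1
Product of signs = -1
(831/911) = -1

-1


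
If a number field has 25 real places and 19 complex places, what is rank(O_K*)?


By Dirichlet's unit theorem:
rank = r1 + r2 - 1
= 25 + 19 - 1
= 43

43


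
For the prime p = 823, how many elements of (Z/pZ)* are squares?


For prime p, the number of non-zero quadratic residues is (p-1)/2.
= (823-1)/2
= 411

411


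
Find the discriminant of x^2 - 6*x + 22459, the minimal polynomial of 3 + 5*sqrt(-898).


The element 3 + 5*sqrt(-898) has minimal polynomial:
x^2 - 6*x + 22459
Discriminant = (-6)^2 - 4*(22459)
= 36 - 89836
= -89800

-89800


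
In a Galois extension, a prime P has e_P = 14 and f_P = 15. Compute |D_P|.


|D_P| = e * f
= 14 * 15
= 210

210


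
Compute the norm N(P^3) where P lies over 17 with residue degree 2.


N(P^a) = p^(a*f)
= 17^(3*2)
= 17^6
= 24137569

24137569


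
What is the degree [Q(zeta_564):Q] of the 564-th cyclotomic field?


The degree equals Euler's totient phi(564).
564 = 2^2 * 3 * 47
phi(564) = 184

184


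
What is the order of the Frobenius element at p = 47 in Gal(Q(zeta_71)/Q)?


The Frobenius at p in Gal(Q(zeta_n)/Q) = (Z/nZ)* is the class of p, so its order is ord_71(47), the smallest k >= 1 with 47^k = 1 mod 71.
n = 71 = 71, phi(71) = 70; the order divides phi(n).
Divisors of 70: 1, 2, 5, 7, 10, 14, 35, 70
Repeated squaring mod 71: 47^1 = 47, 47^2 = 8, 47^4 = 64, 47^8 = 49, 47^16 = 58, 47^32 = 27, 47^64 = 19
Test divisors in increasing order:
  k=1: 47^1 = 47 mod 71
  k=2: 47^2 = 8 mod 71
  k=5: 47^5 = 64 * 47 = 26 mod 71
  k=7: 47^7 = 64 * 8 * 47 = 66 mod 71
  k=10: 47^10 = 49 * 8 = 37 mod 71
  k=14: 47^14 = 49 * 64 * 8 = 25 mod 71
  k=35: 47^35 = 27 * 8 * 47 = 70 mod 71
  k=70: 47^70 = 19 * 64 * 8 = 1 mod 71  <- first divisor giving 1
Order = 70

70


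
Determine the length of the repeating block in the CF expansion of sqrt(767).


Run the CF algorithm for sqrt(767).
a_0 = floor(sqrt(767)) = 27; set m_0=0, q_0=1.
Recurrence: m' = q*a - m,  q' = (d - m'^2)/q,  a' = floor((a_0 + m')/q').
  step 1: m=27, q=38, a=1
  step 2: m=11, q=17, a=2
  step 3: m=23, q=14, a=3
  step 4: m=19, q=29, a=1
  step 5: m=10, q=23, a=1
  step 6: m=13, q=26, a=1
  step 7: m=13, q=23, a=1
  step 8: m=10, q=29, a=1
  step 9: m=19, q=14, a=3
  step 10: m=23, q=17, a=2
  step 11: m=11, q=38, a=1
  step 12: m=27, q=1, a=54
a_12 = 2*a_0 = 54, so the period closes here.
sqrt(767) = [27; 1, 2, 3, 1, 1, 1, 1, 1, 3, 2, 1, 54]
Period length = 12

12


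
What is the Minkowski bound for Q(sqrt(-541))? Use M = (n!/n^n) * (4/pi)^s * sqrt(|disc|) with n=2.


d = -541, d mod 4 = 3, so disc(K) = 4d = -2164; |disc(K)| = 2164
Imaginary quadratic field, so n = 2, s = r2 = 1, r1 = 0
M = (n!/n^n) * (4/pi)^s * sqrt(|disc(K)|) = (2!/2^2) * (4/pi)^1 * sqrt(2164)
= 0.5 * 1.273240 * 46.518813
= 29.6148

29.6148


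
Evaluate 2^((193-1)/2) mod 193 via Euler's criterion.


p = 193 is prime and the exponent is (p-1)/2 = 96, so by Euler's criterion 2^96 = (2/193) = +1 or -1 mod 193.
Compute by square-and-multiply:
  96 = 64 + 32 (binary 1100000)
  Repeated squaring mod 193: 2^1 = 2, 2^2 = 4, 2^4 = 16, 2^8 = 63, 2^16 = 109, 2^32 = 108, 2^64 = 84
  2^96 = 2^64 * 2^32 = 84 * 108 mod 193
    84 * 108 = 9072 = 1 mod 193
  2^96 = 1 mod 193
Result 1: 2 is a quadratic residue mod 193.
2^96 mod 193 = 1

1


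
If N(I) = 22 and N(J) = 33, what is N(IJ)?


N(IJ) = N(I) * N(J)
= 22 * 33
= 726

726


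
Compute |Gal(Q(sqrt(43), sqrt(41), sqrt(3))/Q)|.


The 3 square roots of distinct primes are multiplicatively independent over Q,
so [K:Q] = 2^3 and Gal(K/Q) is isomorphic to (Z/2Z)^3.
|Gal| = 2^3 = 8

8


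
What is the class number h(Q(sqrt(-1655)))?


K = Q(sqrt(-1655)). d mod 4 = 1, so D = disc(K) = d = -1655
h(K) equals the number of primitive reduced positive-definite forms (a, b, c) = a*x^2 + b*x*y + c*y^2 with b^2 - 4ac = D,
where reduced means |b| <= a <= c, with b >= 0 whenever |b| = a or a = c, and primitive means gcd(a, b, c) = 1.
Reduced forces 3a^2 <= |D| = 1655, so 1 <= a <= 23; b must have the parity of D, and c = (b^2 - D)/(4a) must be an integer >= a.
Enumerate a = 1..23, b in [-a, a]:
  a=1: (1, 1, 414)  [1]
  a=2: (2, -1, 207), (2, 1, 207)  [2]
  a=3: (3, -1, 138), (3, 1, 138)  [2]
  a=4: (4, -3, 104), (4, 3, 104)  [2]
  a=5: (5, 5, 84)  [1]
  a=6: (6, -5, 70), (6, -1, 69), (6, 1, 69), (6, 5, 70)  [4]
  a=7: (7, -5, 60), (7, 5, 60)  [2]
  a=8: (8, -3, 52), (8, 3, 52)  [2]
  a=9: (9, -1, 46), (9, 1, 46)  [2]
  a=10: (10, -5, 42), (10, 5, 42)  [2]
  a=11: none
  a=12: (12, -11, 37), (12, -5, 35), (12, 5, 35), (12, 11, 37)  [4]
  a=13: (13, -3, 32), (13, 3, 32)  [2]
  a=14: (14, -9, 31), (14, -5, 30), (14, 5, 30), (14, 9, 31)  [4]
  a=15: (15, -5, 28), (15, 5, 28)  [2]
  a=16: (16, -3, 26), (16, 3, 26)  [2]
  a=17: none
  a=18: (18, -17, 27), (18, -1, 23), (18, 1, 23), (18, 17, 27)  [4]
  a=19: (19, -13, 24), (19, 13, 24)  [2]
  a=20: (20, -5, 21), (20, 5, 21)  [2]
  a=21: (21, -19, 24), (21, 19, 24)  [2]
  a=22..23: none
Total reduced forms: 1 + 2 + 2 + 2 + 1 + 4 + 2 + 2 + 2 + 2 + 4 + 2 + 4 + 2 + 2 + 4 + 2 + 2 + 2 = 44
h = 44

44
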